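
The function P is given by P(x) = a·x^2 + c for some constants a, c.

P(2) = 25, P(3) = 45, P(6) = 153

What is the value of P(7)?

205

From P(2) = 25 and P(3) = 45: 4a + c = 25 and 9a + c = 45.
Subtracting: 5a = 20, so a = 4; then c = 25 − 4·4 = 9.
So P(x) = 4x² + 9, and P(7) = 205.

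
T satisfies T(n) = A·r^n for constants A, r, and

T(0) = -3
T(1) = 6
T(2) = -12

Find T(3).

24

Consecutive ratio: 6/(-3) = -2, and -12/6 = -2, so r = -2.
Then A·(-2)^0 = -3 gives A = -3, and T(n) = -3·(-2)^n.
T(3) = -3·(-2)^3 = 24.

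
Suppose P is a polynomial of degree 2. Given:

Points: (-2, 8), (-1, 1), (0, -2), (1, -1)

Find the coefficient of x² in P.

2

First differences: -7, -3, 1. Second differences: 4, 4.
Level-2 differences are constant, so P has degree 2.
Fitting a degree-2 polynomial gives P(x) = 2x² - x - 2.
The coefficient of x² is 2.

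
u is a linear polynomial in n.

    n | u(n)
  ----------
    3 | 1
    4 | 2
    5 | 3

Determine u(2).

Write u(n) = an + b; the 3 given values yield a linear system in the 2 coefficients.
Solving, u(n) = n - 2.
Then u(2) = 0.

0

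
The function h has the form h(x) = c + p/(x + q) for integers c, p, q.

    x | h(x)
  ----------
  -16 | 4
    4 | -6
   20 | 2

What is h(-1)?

(h(x) − c)(x + q) = p for each data point; the three points give a linear system in c and q, then p follows.
Solving: c = 3, q = -2, p = -18, so h(x) = 3 − 18/(x − 2).
Then h(-1) = 3 − 18/(-3) = 9.

9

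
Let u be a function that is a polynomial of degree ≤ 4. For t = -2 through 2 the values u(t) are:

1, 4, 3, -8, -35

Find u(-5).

28

First differences: 3, -1, -11, -27. Second differences: -4, -10, -16. Third differences: -6, -6.
Level-3 differences are constant, so u has degree 3.
Fitting a degree-3 polynomial gives u(t) = -t³ - 5t² - 5t + 3.
Then u(-5) = 28.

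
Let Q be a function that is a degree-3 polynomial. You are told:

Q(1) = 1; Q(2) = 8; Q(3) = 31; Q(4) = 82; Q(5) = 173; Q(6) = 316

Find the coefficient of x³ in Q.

2

Write Q(x) = ax³ + bx² + cx + d; the 6 given values yield a linear system in the 4 coefficients.
Solving, Q(x) = 2x³ - 4x² + 5x - 2.
The coefficient of x³ is 2.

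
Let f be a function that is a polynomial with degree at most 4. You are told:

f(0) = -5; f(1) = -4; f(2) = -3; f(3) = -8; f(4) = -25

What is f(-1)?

0

First differences: 1, 1, -5, -17. Second differences: 0, -6, -12. Third differences: -6, -6.
Level-3 differences are constant, so f has degree 3.
Fitting a degree-3 polynomial gives f(n) = -n³ + 3n² - n - 5.
Then f(-1) = 0.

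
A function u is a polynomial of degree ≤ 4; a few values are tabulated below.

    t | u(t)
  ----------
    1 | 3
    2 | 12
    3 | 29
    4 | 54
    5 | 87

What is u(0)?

First differences: 9, 17, 25, 33. Second differences: 8, 8, 8.
Level-2 differences are constant, so u has degree 2.
Fitting a degree-2 polynomial gives u(t) = 4t² - 3t + 2.
Then u(0) = 2.

2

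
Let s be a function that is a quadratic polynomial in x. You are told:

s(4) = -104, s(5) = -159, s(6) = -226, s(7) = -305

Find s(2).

First differences: -55, -67, -79. Second differences: -12, -12.
Level-2 differences are constant, so s has degree 2.
Fitting a degree-2 polynomial gives s(x) = -6x² - x - 4.
Then s(2) = -30.

-30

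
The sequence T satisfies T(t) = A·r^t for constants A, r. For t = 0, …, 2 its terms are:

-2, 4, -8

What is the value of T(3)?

Consecutive ratio: 4/(-2) = -2, and -8/4 = -2, so r = -2.
Then A·(-2)^0 = -2 gives A = -2, and T(t) = -2·(-2)^t.
T(3) = -2·(-2)^3 = 16.

16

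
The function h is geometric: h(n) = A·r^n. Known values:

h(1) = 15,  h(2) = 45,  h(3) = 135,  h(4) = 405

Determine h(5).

Consecutive ratio: 45/15 = 3, and 135/45 = 3, so r = 3.
Then A·3^1 = 15 gives A = 5, and h(n) = 5·3^n.
h(5) = 5·3^5 = 1215.

1215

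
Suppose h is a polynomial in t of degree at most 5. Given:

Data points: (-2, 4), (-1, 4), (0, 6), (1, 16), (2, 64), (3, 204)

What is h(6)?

First differences: 0, 2, 10, 48, 140. Second differences: 2, 8, 38, 92. Third differences: 6, 30, 54. Fourth differences: 24, 24.
Level-4 differences are constant, so h has degree 4.
Fitting a degree-4 polynomial gives h(t) = t^4 + 3t³ + 3t² + 3t + 6.
Then h(6) = 2076.

2076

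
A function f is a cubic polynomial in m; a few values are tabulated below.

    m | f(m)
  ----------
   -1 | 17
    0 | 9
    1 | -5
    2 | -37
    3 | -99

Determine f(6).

Write f(m) = am³ + bm² + cm + d; the 5 given values yield a linear system in the 4 coefficients.
Solving, f(m) = -2m³ - 3m² - 9m + 9.
Then f(6) = -585.

-585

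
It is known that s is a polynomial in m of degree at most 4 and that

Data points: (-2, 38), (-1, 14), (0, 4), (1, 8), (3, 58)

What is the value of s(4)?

Write s(m) = am^4 + bm³ + cm² + dm + e; the 5 given values yield a linear system in the 5 coefficients.
Solving, the top 2 coefficients vanish, and s(m) = 7m² - 3m + 4.
Then s(4) = 104.

104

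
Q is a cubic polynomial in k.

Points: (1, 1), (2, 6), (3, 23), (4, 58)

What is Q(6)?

206

Write Q(k) = ak³ + bk² + ck + d; the 4 given values yield a linear system in the 4 coefficients.
Solving, Q(k) = k³ - 2k + 2.
Then Q(6) = 206.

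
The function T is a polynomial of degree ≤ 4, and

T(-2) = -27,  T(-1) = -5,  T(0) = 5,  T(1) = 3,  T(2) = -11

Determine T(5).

-125

First differences: 22, 10, -2, -14. Second differences: -12, -12, -12.
Level-2 differences are constant, so T has degree 2.
Fitting a degree-2 polynomial gives T(t) = -6t² + 4t + 5.
Then T(5) = -125.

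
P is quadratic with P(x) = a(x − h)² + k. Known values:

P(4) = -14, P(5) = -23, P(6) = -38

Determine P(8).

-86

First differences -9, -15; second difference -6 = 2a, so a = -3.
Expanding, the x-coefficient is −2ah = 6h; matching it to the data gives h = 3, and then k = -11.
So P(x) = -3(x − 3)² − 11.
P(8) = -3·5² − 11 = -86.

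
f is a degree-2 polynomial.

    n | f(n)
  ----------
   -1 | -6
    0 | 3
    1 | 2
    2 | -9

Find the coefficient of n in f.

Write f(n) = an² + bn + c; the 4 given values yield a linear system in the 3 coefficients.
Solving, f(n) = -5n² + 4n + 3.
The coefficient of n is 4.

4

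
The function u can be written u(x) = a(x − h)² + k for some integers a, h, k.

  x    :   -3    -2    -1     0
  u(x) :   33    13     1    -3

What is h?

0

First differences -20, -12, -4; second difference 8 = 2a, so a = 4.
Expanding, the x-coefficient is −2ah = -8h; matching it to the data gives h = 0, and then k = -3.
So u(x) = 4(x + 0)² − 3.
Hence h = 0.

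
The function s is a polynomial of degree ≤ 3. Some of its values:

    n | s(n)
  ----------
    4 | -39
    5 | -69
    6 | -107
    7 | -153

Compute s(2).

Write s(n) = an³ + bn² + cn + d; the 4 given values yield a linear system in the 4 coefficients.
Solving, the leading coefficient vanishes, and s(n) = -4n² + 6n + 1.
Then s(2) = -3.

-3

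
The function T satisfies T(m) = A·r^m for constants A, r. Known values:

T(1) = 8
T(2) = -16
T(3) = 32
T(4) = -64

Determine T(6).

-256

Consecutive ratio: -16/8 = -2, and 32/(-16) = -2, so r = -2.
Then A·(-2)^1 = 8 gives A = -4, and T(m) = -4·(-2)^m.
T(6) = -4·(-2)^6 = -256.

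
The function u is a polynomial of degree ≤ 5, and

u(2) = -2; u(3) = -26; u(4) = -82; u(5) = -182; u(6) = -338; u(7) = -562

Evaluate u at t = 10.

First differences: -24, -56, -100, -156, -224. Second differences: -32, -44, -56, -68. Third differences: -12, -12, -12.
Level-3 differences are constant, so u has degree 3.
Fitting a degree-3 polynomial gives u(t) = -2t³ + 2t² + 4t - 2.
Then u(10) = -1762.

-1762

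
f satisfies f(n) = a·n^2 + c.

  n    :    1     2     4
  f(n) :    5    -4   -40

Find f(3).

-19

From f(1) = 5 and f(2) = -4: 1a + c = 5 and 4a + c = -4.
Subtracting: 3a = -9, so a = -3; then c = 5 − (-3)·1 = 8.
So f(n) = -3n² + 8, and f(3) = -19.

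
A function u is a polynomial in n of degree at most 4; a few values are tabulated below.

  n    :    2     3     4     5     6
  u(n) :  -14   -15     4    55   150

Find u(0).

First differences: -1, 19, 51, 95. Second differences: 20, 32, 44. Third differences: 12, 12.
Level-3 differences are constant, so u has degree 3.
Fitting a degree-3 polynomial gives u(n) = 2n³ - 8n² + n.
Then u(0) = 0.

0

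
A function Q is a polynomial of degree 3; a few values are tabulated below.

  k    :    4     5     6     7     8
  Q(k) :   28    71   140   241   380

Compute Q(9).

Write Q(k) = ak³ + bk² + ck + d; the 5 given values yield a linear system in the 4 coefficients.
Solving, Q(k) = k³ - 2k² - 4.
Then Q(9) = 563.

563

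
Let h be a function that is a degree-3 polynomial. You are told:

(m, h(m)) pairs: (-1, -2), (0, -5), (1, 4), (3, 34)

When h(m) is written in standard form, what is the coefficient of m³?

-1

Write h(m) = am³ + bm² + cm + d; the 4 given values yield a linear system in the 4 coefficients.
Solving, h(m) = -m³ + 6m² + 4m - 5.
The coefficient of m³ is -1.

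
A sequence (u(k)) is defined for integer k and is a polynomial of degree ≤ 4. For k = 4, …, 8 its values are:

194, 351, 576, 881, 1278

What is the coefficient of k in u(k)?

-1

Write u(k) = ak^4 + bk³ + ck² + dk + e; the 5 given values yield a linear system in the 5 coefficients.
Solving, the leading coefficient vanishes, and u(k) = 2k³ + 4k² - k + 6.
The coefficient of k is -1.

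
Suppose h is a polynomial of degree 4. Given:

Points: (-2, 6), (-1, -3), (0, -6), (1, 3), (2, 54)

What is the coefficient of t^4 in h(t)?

1

Write h(t) = at^4 + bt³ + ct² + dt + e; the 5 given values yield a linear system in the 5 coefficients.
Solving, h(t) = t^4 + 3t³ + 5t² - 6.
The coefficient of t^4 is 1.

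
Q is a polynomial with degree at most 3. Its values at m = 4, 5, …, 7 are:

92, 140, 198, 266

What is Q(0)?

0

First differences: 48, 58, 68. Second differences: 10, 10.
Level-2 differences are constant, so Q has degree 2.
Fitting a degree-2 polynomial gives Q(m) = 5m² + 3m.
The constant term is Q(0) = 0.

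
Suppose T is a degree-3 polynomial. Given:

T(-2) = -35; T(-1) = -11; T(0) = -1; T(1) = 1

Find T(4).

Write T(m) = am³ + bm² + cm + d; the 4 given values yield a linear system in the 4 coefficients.
Solving, T(m) = m³ - 4m² + 5m - 1.
Then T(4) = 19.

19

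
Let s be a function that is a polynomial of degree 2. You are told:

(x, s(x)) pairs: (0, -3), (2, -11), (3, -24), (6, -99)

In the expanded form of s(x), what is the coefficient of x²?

-3

Write s(x) = ax² + bx + c; the 4 given values yield a linear system in the 3 coefficients.
Solving, s(x) = -3x² + 2x - 3.
The coefficient of x² is -3.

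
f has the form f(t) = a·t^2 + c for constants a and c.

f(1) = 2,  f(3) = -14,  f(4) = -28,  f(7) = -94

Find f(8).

-124

From f(1) = 2 and f(3) = -14: 1a + c = 2 and 9a + c = -14.
Subtracting: 8a = -16, so a = -2; then c = 2 − (-2)·1 = 4.
So f(t) = -2t² + 4, and f(8) = -124.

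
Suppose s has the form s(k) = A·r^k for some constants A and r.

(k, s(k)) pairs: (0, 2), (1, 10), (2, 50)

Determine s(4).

1250

Consecutive ratio: 10/2 = 5, and 50/10 = 5, so r = 5.
Then A·5^0 = 2 gives A = 2, and s(k) = 2·5^k.
s(4) = 2·5^4 = 1250.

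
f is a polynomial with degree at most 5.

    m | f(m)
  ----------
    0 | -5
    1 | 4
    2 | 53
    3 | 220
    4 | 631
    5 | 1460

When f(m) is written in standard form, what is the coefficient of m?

3

First differences: 9, 49, 167, 411, 829. Second differences: 40, 118, 244, 418. Third differences: 78, 126, 174. Fourth differences: 48, 48.
Level-4 differences are constant, so f has degree 4.
Fitting a degree-4 polynomial gives f(m) = 2m^4 + m³ + 3m² + 3m - 5.
The coefficient of m is 3.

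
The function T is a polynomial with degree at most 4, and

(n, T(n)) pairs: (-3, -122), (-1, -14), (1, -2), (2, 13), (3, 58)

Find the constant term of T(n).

Write T(n) = an^4 + bn³ + cn² + dn + e; the 5 given values yield a linear system in the 5 coefficients.
Solving, the leading coefficient vanishes, and T(n) = 3n³ - 3n² + 3n - 5.
The constant term is T(0) = -5.

-5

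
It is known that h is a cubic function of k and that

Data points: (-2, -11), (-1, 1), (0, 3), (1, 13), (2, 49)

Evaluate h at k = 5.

493

Write h(k) = ak³ + bk² + ck + d; the 5 given values yield a linear system in the 4 coefficients.
Solving, h(k) = 3k³ + 4k² + 3k + 3.
Then h(5) = 493.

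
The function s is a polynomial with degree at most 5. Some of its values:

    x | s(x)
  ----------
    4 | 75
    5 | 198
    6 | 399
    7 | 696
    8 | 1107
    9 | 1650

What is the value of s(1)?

-6

First differences: 123, 201, 297, 411, 543. Second differences: 78, 96, 114, 132. Third differences: 18, 18, 18.
Level-3 differences are constant, so s has degree 3.
Fitting a degree-3 polynomial gives s(x) = 3x³ - 6x² - 6x + 3.
Then s(1) = -6.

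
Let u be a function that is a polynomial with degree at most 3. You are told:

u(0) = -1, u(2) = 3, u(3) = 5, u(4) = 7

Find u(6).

11

Write u(x) = ax³ + bx² + cx + d; the 4 given values yield a linear system in the 4 coefficients.
Solving, the top 2 coefficients vanish, and u(x) = 2x - 1.
Then u(6) = 11.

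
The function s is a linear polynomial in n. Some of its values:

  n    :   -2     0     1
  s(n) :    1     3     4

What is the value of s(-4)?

-1

Write s(n) = an + b; the 3 given values yield a linear system in the 2 coefficients.
Solving, s(n) = n + 3.
Then s(-4) = -1.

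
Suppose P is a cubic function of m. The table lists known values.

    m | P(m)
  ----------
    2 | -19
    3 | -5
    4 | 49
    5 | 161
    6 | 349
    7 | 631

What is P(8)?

First differences: 14, 54, 112, 188, 282. Second differences: 40, 58, 76, 94. Third differences: 18, 18, 18.
Level-3 differences are constant, so P has degree 3.
Fitting a degree-3 polynomial gives P(m) = 3m³ - 7m² - 8m + 1.
Then P(8) = 1025.

1025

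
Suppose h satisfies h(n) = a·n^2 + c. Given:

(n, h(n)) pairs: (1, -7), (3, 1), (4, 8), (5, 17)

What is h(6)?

28

From h(1) = -7 and h(3) = 1: 1a + c = -7 and 9a + c = 1.
Subtracting: 8a = 8, so a = 1; then c = -7 − 1·1 = -8.
So h(n) = 1n² − 8, and h(6) = 28.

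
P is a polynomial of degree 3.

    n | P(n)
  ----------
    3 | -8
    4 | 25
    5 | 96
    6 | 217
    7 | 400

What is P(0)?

Write P(n) = an³ + bn² + cn + d; the 5 given values yield a linear system in the 4 coefficients.
Solving, P(n) = 2n³ - 5n² - 6n + 1.
Then P(0) = 1.

1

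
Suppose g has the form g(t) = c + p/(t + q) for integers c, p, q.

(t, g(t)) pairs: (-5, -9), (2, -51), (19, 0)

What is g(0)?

-19

(g(t) − c)(t + q) = p for each data point; the three points give a linear system in c and q, then p follows.
Solving: c = -3, q = -3, p = 48, so g(t) = -3 + 48/(t − 3).
Then g(0) = -3 + 48/(-3) = -19.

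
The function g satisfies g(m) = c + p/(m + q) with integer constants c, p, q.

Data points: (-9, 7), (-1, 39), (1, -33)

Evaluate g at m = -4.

(g(m) − c)(m + q) = p for each data point; the three points give a linear system in c and q, then p follows.
Solving: c = 3, q = 0, p = -36, so g(m) = 3 − 36/(m + 0).
Then g(-4) = 3 − 36/(-4) = 12.

12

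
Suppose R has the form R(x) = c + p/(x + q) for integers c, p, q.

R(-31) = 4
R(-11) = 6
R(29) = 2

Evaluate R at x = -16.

(R(x) − c)(x + q) = p for each data point; the three points give a linear system in c and q, then p follows.
Solving: c = 3, q = 1, p = -30, so R(x) = 3 − 30/(x + 1).
Then R(-16) = 3 − 30/(-15) = 5.

5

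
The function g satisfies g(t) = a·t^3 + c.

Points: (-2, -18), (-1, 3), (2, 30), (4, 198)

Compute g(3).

87

From g(-2) = -18 and g(-1) = 3: -8a + c = -18 and -1a + c = 3.
Subtracting: 7a = 21, so a = 3; then c = -18 − 3·(-8) = 6.
So g(t) = 3t³ + 6, and g(3) = 87.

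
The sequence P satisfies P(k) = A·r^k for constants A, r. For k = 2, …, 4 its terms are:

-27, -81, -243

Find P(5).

Consecutive ratio: -81/(-27) = 3, and -243/(-81) = 3, so r = 3.
Then A·3^2 = -27 gives A = -3, and P(k) = -3·3^k.
P(5) = -3·3^5 = -729.

-729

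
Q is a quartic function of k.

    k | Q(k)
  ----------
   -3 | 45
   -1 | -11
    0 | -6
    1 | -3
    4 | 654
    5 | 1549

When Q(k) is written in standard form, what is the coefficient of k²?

-3

Write Q(k) = ak^4 + bk³ + ck² + dk + e; the 6 given values yield a linear system in the 5 coefficients.
Solving, Q(k) = 2k^4 + 3k³ - 3k² + k - 6.
The coefficient of k² is -3.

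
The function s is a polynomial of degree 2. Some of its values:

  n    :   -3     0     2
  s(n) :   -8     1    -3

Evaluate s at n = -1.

0

Write s(n) = an² + bn + c; the 3 given values yield a linear system in the 3 coefficients.
Solving, s(n) = -n² + 1.
Then s(-1) = 0.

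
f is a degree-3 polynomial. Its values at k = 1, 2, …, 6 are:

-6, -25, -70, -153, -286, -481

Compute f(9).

Write f(k) = ak³ + bk² + ck + d; the 6 given values yield a linear system in the 4 coefficients.
Solving, f(k) = -2k³ - k² - 2k - 1.
Then f(9) = -1558.

-1558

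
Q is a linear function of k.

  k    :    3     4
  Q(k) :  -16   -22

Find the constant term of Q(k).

2

Write Q(k) = ak + b; the 2 given values yield a linear system in the 2 coefficients.
Solving, Q(k) = -6k + 2.
The constant term is Q(0) = 2.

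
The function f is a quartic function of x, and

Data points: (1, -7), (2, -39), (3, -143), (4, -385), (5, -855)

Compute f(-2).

Write f(x) = ax^4 + bx³ + cx² + dx + e; the 5 given values yield a linear system in the 5 coefficients.
Solving, f(x) = -x^4 - x³ - 5x² + 5x - 5.
Then f(-2) = -43.

-43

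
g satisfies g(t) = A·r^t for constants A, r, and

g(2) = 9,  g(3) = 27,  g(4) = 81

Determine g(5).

243

Consecutive ratio: 27/9 = 3, and 81/27 = 3, so r = 3.
Then A·3^2 = 9 gives A = 1, and g(t) = 1·3^t.
g(5) = 1·3^5 = 243.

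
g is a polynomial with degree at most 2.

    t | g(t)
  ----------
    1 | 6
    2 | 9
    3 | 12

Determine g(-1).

Write g(t) = at² + bt + c; the 3 given values yield a linear system in the 3 coefficients.
Solving, the leading coefficient vanishes, and g(t) = 3t + 3.
Then g(-1) = 0.

0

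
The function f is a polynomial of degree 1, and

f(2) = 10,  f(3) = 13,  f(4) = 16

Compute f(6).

22

Write f(x) = ax + b; the 3 given values yield a linear system in the 2 coefficients.
Solving, f(x) = 3x + 4.
Then f(6) = 22.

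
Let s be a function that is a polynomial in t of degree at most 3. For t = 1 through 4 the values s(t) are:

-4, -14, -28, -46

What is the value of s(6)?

First differences: -10, -14, -18. Second differences: -4, -4.
Level-2 differences are constant, so s has degree 2.
Fitting a degree-2 polynomial gives s(t) = -2t² - 4t + 2.
Then s(6) = -94.

-94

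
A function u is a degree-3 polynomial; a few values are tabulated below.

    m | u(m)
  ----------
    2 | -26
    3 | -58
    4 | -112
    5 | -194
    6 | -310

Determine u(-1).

-2

First differences: -32, -54, -82, -116. Second differences: -22, -28, -34. Third differences: -6, -6.
Level-3 differences are constant, so u has degree 3.
Fitting a degree-3 polynomial gives u(m) = -m³ - 2m² - 3m - 4.
Then u(-1) = -2.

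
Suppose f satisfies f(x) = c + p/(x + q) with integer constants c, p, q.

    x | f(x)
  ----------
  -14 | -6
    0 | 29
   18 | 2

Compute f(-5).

(f(x) − c)(x + q) = p for each data point; the three points give a linear system in c and q, then p follows.
Solving: c = -1, q = 2, p = 60, so f(x) = -1 + 60/(x + 2).
Then f(-5) = -1 + 60/(-3) = -21.

-21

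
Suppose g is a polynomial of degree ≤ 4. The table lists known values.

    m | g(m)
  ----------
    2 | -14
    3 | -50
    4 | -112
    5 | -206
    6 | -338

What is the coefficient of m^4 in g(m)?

0

First differences: -36, -62, -94, -132. Second differences: -26, -32, -38. Third differences: -6, -6.
Level-3 differences are constant, so g has degree 3.
Fitting a degree-3 polynomial gives g(m) = -m³ - 4m² + 3m + 4.
The coefficient of m^4 is 0.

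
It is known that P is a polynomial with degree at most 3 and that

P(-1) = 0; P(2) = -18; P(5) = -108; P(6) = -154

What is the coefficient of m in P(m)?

Write P(m) = am³ + bm² + cm + d; the 4 given values yield a linear system in the 4 coefficients.
Solving, the leading coefficient vanishes, and P(m) = -4m² - 2m + 2.
The coefficient of m is -2.

-2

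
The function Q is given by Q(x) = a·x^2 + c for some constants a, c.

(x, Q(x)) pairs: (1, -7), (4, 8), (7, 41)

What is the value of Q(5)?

From Q(1) = -7 and Q(4) = 8: 1a + c = -7 and 16a + c = 8.
Subtracting: 15a = 15, so a = 1; then c = -7 − 1·1 = -8.
So Q(x) = 1x² − 8, and Q(5) = 17.

17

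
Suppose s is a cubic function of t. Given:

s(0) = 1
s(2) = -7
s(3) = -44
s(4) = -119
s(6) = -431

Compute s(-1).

Write s(t) = at³ + bt² + ct + d; the 5 given values yield a linear system in the 4 coefficients.
Solving, s(t) = -2t³ - t² + 6t + 1.
Then s(-1) = -4.

-4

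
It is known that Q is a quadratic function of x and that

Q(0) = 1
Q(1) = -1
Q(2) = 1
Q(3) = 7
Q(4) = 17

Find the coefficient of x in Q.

-4

First differences: -2, 2, 6, 10. Second differences: 4, 4, 4.
Level-2 differences are constant, so Q has degree 2.
Fitting a degree-2 polynomial gives Q(x) = 2x² - 4x + 1.
The coefficient of x is -4.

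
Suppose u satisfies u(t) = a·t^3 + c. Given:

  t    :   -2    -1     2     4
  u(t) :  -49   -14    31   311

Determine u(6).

From u(-2) = -49 and u(-1) = -14: -8a + c = -49 and -1a + c = -14.
Subtracting: 7a = 35, so a = 5; then c = -49 − 5·(-8) = -9.
So u(t) = 5t³ − 9, and u(6) = 1071.

1071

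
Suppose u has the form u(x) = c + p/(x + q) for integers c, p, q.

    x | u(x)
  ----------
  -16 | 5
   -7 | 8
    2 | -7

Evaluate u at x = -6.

9

(u(x) − c)(x + q) = p for each data point; the three points give a linear system in c and q, then p follows.
Solving: c = 3, q = 1, p = -30, so u(x) = 3 − 30/(x + 1).
Then u(-6) = 3 − 30/(-5) = 9.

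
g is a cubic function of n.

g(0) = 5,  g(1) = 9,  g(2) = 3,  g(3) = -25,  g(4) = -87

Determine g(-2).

15

First differences: 4, -6, -28, -62. Second differences: -10, -22, -34. Third differences: -12, -12.
Level-3 differences are constant, so g has degree 3.
Fitting a degree-3 polynomial gives g(n) = -2n³ + n² + 5n + 5.
Then g(-2) = 15.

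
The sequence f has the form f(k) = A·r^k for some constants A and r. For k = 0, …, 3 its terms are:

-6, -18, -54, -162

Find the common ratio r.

3

Consecutive ratio: -18/(-6) = 3, and -54/(-18) = 3, so r = 3.
Then A·3^0 = -6 gives A = -6, and f(k) = -6·3^k.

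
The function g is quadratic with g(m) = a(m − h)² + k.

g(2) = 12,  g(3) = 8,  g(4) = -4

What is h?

2

First differences -4, -12; second difference -8 = 2a, so a = -4.
Expanding, the m-coefficient is −2ah = 8h; matching it to the data gives h = 2, and then k = 12.
So g(m) = -4(m − 2)² + 12.
Hence h = 2.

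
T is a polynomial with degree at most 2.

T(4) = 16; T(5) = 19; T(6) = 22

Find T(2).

First differences: 3, 3.
Level-1 differences are constant, so T has degree 1.
Fitting a degree-1 polynomial gives T(n) = 3n + 4.
Then T(2) = 10.

10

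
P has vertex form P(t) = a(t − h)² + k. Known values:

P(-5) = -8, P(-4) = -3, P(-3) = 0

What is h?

First differences 5, 3; second difference -2 = 2a, so a = -1.
Expanding, the t-coefficient is −2ah = 2h; matching it to the data gives h = -2, and then k = 1.
So P(t) = -1(t + 2)² + 1.
Hence h = -2.

-2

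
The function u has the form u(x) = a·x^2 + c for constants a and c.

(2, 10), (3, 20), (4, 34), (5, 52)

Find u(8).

From u(2) = 10 and u(3) = 20: 4a + c = 10 and 9a + c = 20.
Subtracting: 5a = 10, so a = 2; then c = 10 − 2·4 = 2.
So u(x) = 2x² + 2, and u(8) = 130.

130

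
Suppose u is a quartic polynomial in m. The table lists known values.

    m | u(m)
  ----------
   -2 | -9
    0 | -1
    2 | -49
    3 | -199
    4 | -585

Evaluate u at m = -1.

5

Write u(m) = am^4 + bm³ + cm² + dm + e; the 5 given values yield a linear system in the 5 coefficients.
Solving, u(m) = -2m^4 - m³ + m² - 6m - 1.
Then u(-1) = 5.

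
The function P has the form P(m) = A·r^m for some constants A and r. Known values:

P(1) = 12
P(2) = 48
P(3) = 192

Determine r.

Consecutive ratio: 48/12 = 4, and 192/48 = 4, so r = 4.
Then A·4^1 = 12 gives A = 3, and P(m) = 3·4^m.

4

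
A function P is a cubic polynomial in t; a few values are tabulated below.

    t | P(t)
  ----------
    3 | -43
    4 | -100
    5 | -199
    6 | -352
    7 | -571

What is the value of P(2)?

-16

First differences: -57, -99, -153, -219. Second differences: -42, -54, -66. Third differences: -12, -12.
Level-3 differences are constant, so P has degree 3.
Fitting a degree-3 polynomial gives P(t) = -2t³ + 3t² - 4t - 4.
Then P(2) = -16.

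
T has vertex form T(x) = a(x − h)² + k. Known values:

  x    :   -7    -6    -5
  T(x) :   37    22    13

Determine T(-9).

85

First differences -15, -9; second difference 6 = 2a, so a = 3.
Expanding, the x-coefficient is −2ah = -6h; matching it to the data gives h = -4, and then k = 10.
So T(x) = 3(x + 4)² + 10.
T(-9) = 3·(-5)² + 10 = 85.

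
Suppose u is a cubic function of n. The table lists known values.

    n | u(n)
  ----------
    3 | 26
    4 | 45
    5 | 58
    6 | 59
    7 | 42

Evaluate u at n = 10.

-177

First differences: 19, 13, 1, -17. Second differences: -6, -12, -18. Third differences: -6, -6.
Level-3 differences are constant, so u has degree 3.
Fitting a degree-3 polynomial gives u(n) = -n³ + 9n² - 7n - 7.
Then u(10) = -177.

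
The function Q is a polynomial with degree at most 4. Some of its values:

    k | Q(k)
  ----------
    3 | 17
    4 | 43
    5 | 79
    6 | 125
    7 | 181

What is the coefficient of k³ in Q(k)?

First differences: 26, 36, 46, 56. Second differences: 10, 10, 10.
Level-2 differences are constant, so Q has degree 2.
Fitting a degree-2 polynomial gives Q(k) = 5k² - 9k - 1.
The coefficient of k³ is 0.

0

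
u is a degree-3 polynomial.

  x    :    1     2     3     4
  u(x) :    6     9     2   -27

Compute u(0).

5

Write u(x) = ax³ + bx² + cx + d; the 4 given values yield a linear system in the 4 coefficients.
Solving, u(x) = -2x³ + 7x² - 4x + 5.
Then u(0) = 5.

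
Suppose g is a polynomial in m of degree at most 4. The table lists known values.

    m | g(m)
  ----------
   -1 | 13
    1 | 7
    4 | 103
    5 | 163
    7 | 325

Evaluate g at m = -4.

127

Write g(m) = am^4 + bm³ + cm² + dm + e; the 5 given values yield a linear system in the 5 coefficients.
Solving, the top 2 coefficients vanish, and g(m) = 7m² - 3m + 3.
Then g(-4) = 127.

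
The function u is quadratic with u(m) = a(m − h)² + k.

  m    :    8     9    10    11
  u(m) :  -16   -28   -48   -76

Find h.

7

First differences -12, -20, -28; second difference -8 = 2a, so a = -4.
Expanding, the m-coefficient is −2ah = 8h; matching it to the data gives h = 7, and then k = -12.
So u(m) = -4(m − 7)² − 12.
Hence h = 7.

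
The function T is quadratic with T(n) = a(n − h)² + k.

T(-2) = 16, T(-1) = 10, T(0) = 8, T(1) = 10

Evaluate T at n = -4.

First differences -6, -2, 2; second difference 4 = 2a, so a = 2.
Expanding, the n-coefficient is −2ah = -4h; matching it to the data gives h = 0, and then k = 8.
So T(n) = 2(n + 0)² + 8.
T(-4) = 2·(-4)² + 8 = 40.

40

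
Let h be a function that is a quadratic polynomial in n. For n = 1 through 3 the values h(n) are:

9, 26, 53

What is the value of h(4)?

Write h(n) = an² + bn + c; the 3 given values yield a linear system in the 3 coefficients.
Solving, h(n) = 5n² + 2n + 2.
Then h(4) = 90.

90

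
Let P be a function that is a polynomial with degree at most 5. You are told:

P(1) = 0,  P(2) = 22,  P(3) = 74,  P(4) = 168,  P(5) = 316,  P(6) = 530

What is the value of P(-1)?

-2

Write P(m) = am^5 + bm^4 + cm³ + dm² + em + p; the 6 given values yield a linear system in the 6 coefficients.
Solving, the top 2 coefficients vanish, and P(m) = 2m³ + 3m² - m - 4.
Then P(-1) = -2.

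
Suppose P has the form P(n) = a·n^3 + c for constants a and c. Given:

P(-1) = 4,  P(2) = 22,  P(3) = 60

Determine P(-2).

-10

From P(-1) = 4 and P(2) = 22: -1a + c = 4 and 8a + c = 22.
Subtracting: 9a = 18, so a = 2; then c = 4 − 2·(-1) = 6.
So P(n) = 2n³ + 6, and P(-2) = -10.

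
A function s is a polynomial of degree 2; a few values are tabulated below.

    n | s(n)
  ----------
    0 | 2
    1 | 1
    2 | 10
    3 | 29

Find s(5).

97

Write s(n) = an² + bn + c; the 4 given values yield a linear system in the 3 coefficients.
Solving, s(n) = 5n² - 6n + 2.
Then s(5) = 97.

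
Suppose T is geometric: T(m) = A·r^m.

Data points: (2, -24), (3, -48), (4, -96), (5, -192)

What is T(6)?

Consecutive ratio: -48/(-24) = 2, and -96/(-48) = 2, so r = 2.
Then A·2^2 = -24 gives A = -6, and T(m) = -6·2^m.
T(6) = -6·2^6 = -384.

-384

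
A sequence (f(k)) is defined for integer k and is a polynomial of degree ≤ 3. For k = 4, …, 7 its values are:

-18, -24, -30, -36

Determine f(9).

-48

First differences: -6, -6, -6.
Level-1 differences are constant, so f has degree 1.
Fitting a degree-1 polynomial gives f(k) = -6k + 6.
Then f(9) = -48.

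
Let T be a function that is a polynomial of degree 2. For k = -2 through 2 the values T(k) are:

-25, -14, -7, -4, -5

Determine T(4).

-19

Write T(k) = ak² + bk + c; the 5 given values yield a linear system in the 3 coefficients.
Solving, T(k) = -2k² + 5k - 7.
Then T(4) = -19.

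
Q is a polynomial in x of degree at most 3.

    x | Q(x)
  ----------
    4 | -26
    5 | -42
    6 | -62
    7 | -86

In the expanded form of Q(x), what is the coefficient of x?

2

First differences: -16, -20, -24. Second differences: -4, -4.
Level-2 differences are constant, so Q has degree 2.
Fitting a degree-2 polynomial gives Q(x) = -2x² + 2x - 2.
The coefficient of x is 2.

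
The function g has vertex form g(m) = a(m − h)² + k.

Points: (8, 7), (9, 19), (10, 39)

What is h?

First differences 12, 20; second difference 8 = 2a, so a = 4.
Expanding, the m-coefficient is −2ah = -8h; matching it to the data gives h = 7, and then k = 3.
So g(m) = 4(m − 7)² + 3.
Hence h = 7.

7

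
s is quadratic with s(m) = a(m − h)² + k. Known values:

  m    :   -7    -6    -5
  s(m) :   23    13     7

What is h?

First differences -10, -6; second difference 4 = 2a, so a = 2.
Expanding, the m-coefficient is −2ah = -4h; matching it to the data gives h = -4, and then k = 5.
So s(m) = 2(m + 4)² + 5.
Hence h = -4.

-4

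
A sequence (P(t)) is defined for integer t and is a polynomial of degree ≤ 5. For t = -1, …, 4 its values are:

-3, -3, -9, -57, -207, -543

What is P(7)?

First differences: 0, -6, -48, -150, -336. Second differences: -6, -42, -102, -186. Third differences: -36, -60, -84. Fourth differences: -24, -24.
Level-4 differences are constant, so P has degree 4.
Fitting a degree-4 polynomial gives P(t) = -t^4 - 4t³ - 2t² + t - 3.
Then P(7) = -3867.

-3867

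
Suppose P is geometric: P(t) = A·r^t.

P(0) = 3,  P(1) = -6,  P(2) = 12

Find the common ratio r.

-2

Consecutive ratio: -6/3 = -2, and 12/(-6) = -2, so r = -2.
Then A·(-2)^0 = 3 gives A = 3, and P(t) = 3·(-2)^t.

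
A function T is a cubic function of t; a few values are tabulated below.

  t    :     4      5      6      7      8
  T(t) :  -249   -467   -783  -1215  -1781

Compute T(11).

-4463

First differences: -218, -316, -432, -566. Second differences: -98, -116, -134. Third differences: -18, -18.
Level-3 differences are constant, so T has degree 3.
Fitting a degree-3 polynomial gives T(t) = -3t³ - 4t² + t + 3.
Then T(11) = -4463.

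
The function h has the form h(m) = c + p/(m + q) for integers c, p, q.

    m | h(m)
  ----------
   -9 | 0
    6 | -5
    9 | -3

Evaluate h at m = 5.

-7

(h(m) − c)(m + q) = p for each data point; the three points give a linear system in c and q, then p follows.
Solving: c = -1, q = -3, p = -12, so h(m) = -1 − 12/(m − 3).
Then h(5) = -1 − 12/2 = -7.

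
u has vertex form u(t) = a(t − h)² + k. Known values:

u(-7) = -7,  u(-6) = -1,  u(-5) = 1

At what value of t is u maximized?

First differences 6, 2; second difference -4 = 2a, so a = -2.
Expanding, the t-coefficient is −2ah = 4h; matching it to the data gives h = -5, and then k = 1.
So u(t) = -2(t + 5)² + 1.
Hence h = -5.

-5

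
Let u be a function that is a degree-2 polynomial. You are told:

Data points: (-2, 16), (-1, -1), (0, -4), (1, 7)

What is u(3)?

71

First differences: -17, -3, 11. Second differences: 14, 14.
Level-2 differences are constant, so u has degree 2.
Fitting a degree-2 polynomial gives u(x) = 7x² + 4x - 4.
Then u(3) = 71.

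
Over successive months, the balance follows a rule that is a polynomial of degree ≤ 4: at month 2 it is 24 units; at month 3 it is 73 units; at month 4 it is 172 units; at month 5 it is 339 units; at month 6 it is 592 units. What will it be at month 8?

1428

Write the value at n as f(n).
First differences: 49, 99, 167, 253. Second differences: 50, 68, 86. Third differences: 18, 18.
Level-3 differences are constant, so f has degree 3.
Fitting a degree-3 polynomial gives f(n) = 3n³ - 2n² + 2n + 4.
Then f(8) = 1428.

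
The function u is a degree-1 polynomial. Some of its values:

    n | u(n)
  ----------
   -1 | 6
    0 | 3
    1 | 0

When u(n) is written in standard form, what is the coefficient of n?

-3

First differences: -3, -3.
Level-1 differences are constant, so u has degree 1.
Fitting a degree-1 polynomial gives u(n) = -3n + 3.
The coefficient of n is -3.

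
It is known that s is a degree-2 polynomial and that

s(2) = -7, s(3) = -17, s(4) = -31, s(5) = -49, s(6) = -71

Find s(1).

-1

Write s(m) = am² + bm + c; the 5 given values yield a linear system in the 3 coefficients.
Solving, s(m) = -2m² + 1.
Then s(1) = -1.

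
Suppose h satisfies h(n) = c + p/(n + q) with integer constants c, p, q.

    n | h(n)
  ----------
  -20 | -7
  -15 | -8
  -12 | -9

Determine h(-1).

(h(n) − c)(n + q) = p for each data point; the three points give a linear system in c and q, then p follows.
Solving: c = -4, q = 0, p = 60, so h(n) = -4 + 60/(n + 0).
Then h(-1) = -4 + 60/(-1) = -64.

-64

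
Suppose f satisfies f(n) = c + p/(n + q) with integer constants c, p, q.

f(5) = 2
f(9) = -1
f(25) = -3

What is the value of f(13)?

-2

(f(n) − c)(n + q) = p for each data point; the three points give a linear system in c and q, then p follows.
Solving: c = -4, q = -1, p = 24, so f(n) = -4 + 24/(n − 1).
Then f(13) = -4 + 24/12 = -2.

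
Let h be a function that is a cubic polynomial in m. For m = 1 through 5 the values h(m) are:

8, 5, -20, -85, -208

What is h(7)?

-700

First differences: -3, -25, -65, -123. Second differences: -22, -40, -58. Third differences: -18, -18.
Level-3 differences are constant, so h has degree 3.
Fitting a degree-3 polynomial gives h(m) = -3m³ + 7m² - 3m + 7.
Then h(7) = -700.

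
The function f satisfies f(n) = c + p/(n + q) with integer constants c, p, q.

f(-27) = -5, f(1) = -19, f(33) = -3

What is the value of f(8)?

2

(f(n) − c)(n + q) = p for each data point; the three points give a linear system in c and q, then p follows.
Solving: c = -4, q = -3, p = 30, so f(n) = -4 + 30/(n − 3).
Then f(8) = -4 + 30/5 = 2.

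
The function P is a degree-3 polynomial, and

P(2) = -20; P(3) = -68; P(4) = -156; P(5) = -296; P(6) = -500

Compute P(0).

4

First differences: -48, -88, -140, -204. Second differences: -40, -52, -64. Third differences: -12, -12.
Level-3 differences are constant, so P has degree 3.
Fitting a degree-3 polynomial gives P(t) = -2t³ - 2t² + 4.
Then P(0) = 4.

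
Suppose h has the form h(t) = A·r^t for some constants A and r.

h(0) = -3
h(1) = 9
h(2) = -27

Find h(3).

81

Consecutive ratio: 9/(-3) = -3, and -27/9 = -3, so r = -3.
Then A·(-3)^0 = -3 gives A = -3, and h(t) = -3·(-3)^t.
h(3) = -3·(-3)^3 = 81.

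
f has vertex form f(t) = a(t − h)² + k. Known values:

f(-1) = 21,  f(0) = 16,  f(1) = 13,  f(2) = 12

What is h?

2

First differences -5, -3, -1; second difference 2 = 2a, so a = 1.
Expanding, the t-coefficient is −2ah = -2h; matching it to the data gives h = 2, and then k = 12.
So f(t) = 1(t − 2)² + 12.
Hence h = 2.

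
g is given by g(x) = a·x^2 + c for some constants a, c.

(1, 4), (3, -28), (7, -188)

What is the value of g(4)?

From g(1) = 4 and g(3) = -28: 1a + c = 4 and 9a + c = -28.
Subtracting: 8a = -32, so a = -4; then c = 4 − (-4)·1 = 8.
So g(x) = -4x² + 8, and g(4) = -56.

-56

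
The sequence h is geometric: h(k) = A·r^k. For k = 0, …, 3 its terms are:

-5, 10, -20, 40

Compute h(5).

160

Consecutive ratio: 10/(-5) = -2, and -20/10 = -2, so r = -2.
Then A·(-2)^0 = -5 gives A = -5, and h(k) = -5·(-2)^k.
h(5) = -5·(-2)^5 = 160.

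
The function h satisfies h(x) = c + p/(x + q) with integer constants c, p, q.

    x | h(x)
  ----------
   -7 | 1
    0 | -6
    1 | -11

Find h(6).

(h(x) − c)(x + q) = p for each data point; the three points give a linear system in c and q, then p follows.
Solving: c = 4, q = -3, p = 30, so h(x) = 4 + 30/(x − 3).
Then h(6) = 4 + 30/3 = 14.

14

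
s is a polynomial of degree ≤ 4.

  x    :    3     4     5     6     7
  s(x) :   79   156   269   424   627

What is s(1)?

First differences: 77, 113, 155, 203. Second differences: 36, 42, 48. Third differences: 6, 6.
Level-3 differences are constant, so s has degree 3.
Fitting a degree-3 polynomial gives s(x) = x³ + 6x² - 2x + 4.
Then s(1) = 9.

9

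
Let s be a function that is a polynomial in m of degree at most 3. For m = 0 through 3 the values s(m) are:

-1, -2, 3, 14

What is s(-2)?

19

Write s(m) = am³ + bm² + cm + d; the 4 given values yield a linear system in the 4 coefficients.
Solving, the leading coefficient vanishes, and s(m) = 3m² - 4m - 1.
Then s(-2) = 19.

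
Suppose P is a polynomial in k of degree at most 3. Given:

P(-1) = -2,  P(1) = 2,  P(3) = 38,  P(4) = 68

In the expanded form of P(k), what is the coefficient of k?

Write P(k) = ak³ + bk² + ck + d; the 4 given values yield a linear system in the 4 coefficients.
Solving, the leading coefficient vanishes, and P(k) = 4k² + 2k - 4.
The coefficient of k is 2.

2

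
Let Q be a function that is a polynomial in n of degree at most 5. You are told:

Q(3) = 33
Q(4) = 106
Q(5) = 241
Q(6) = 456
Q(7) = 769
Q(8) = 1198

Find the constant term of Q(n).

6

Write Q(n) = an^5 + bn^4 + cn³ + dn² + en + p; the 6 given values yield a linear system in the 6 coefficients.
Solving, the top 2 coefficients vanish, and Q(n) = 3n³ - 5n² - 3n + 6.
The constant term is Q(0) = 6.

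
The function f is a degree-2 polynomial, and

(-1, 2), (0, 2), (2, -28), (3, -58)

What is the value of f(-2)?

Write f(m) = am² + bm + c; the 4 given values yield a linear system in the 3 coefficients.
Solving, f(m) = -5m² - 5m + 2.
Then f(-2) = -8.

-8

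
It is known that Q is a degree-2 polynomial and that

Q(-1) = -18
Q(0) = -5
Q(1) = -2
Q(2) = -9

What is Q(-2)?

First differences: 13, 3, -7. Second differences: -10, -10.
Level-2 differences are constant, so Q has degree 2.
Fitting a degree-2 polynomial gives Q(t) = -5t² + 8t - 5.
Then Q(-2) = -41.

-41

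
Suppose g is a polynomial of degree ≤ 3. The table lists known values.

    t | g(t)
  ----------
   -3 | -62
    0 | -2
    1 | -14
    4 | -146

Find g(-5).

-182

Write g(t) = at³ + bt² + ct + d; the 4 given values yield a linear system in the 4 coefficients.
Solving, the leading coefficient vanishes, and g(t) = -8t² - 4t - 2.
Then g(-5) = -182.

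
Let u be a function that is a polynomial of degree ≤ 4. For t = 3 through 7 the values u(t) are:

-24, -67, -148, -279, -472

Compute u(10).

-1543

Write u(t) = at^4 + bt³ + ct² + dt + e; the 5 given values yield a linear system in the 5 coefficients.
Solving, the leading coefficient vanishes, and u(t) = -2t³ + 5t² - 4t - 3.
Then u(10) = -1543.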